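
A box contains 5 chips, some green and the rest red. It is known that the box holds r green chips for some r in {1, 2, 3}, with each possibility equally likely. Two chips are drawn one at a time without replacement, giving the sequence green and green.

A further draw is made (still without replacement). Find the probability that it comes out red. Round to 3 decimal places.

Under each hypothesis, the probability of the observed sequence is: P(data | r = 1) = (1/5)(0/4) = 0; P(data | r = 2) = (2/5)(1/4) = 1/10; P(data | r = 3) = (3/5)(2/4) = 3/10.
Weighting by the prior gives 1/3 · 0 = 0, 1/3 · 1/10 = 1/30, 1/3 · 3/10 = 1/10; these sum to 2/15.
The posterior is then P(r = 1 | data) = 0, P(r = 2 | data) = 1/4, P(r = 3 | data) = 3/4.
The predictive probability is P(red next | data) = (1)(1/4) + (2/3)(3/4) = 3/4.

0.750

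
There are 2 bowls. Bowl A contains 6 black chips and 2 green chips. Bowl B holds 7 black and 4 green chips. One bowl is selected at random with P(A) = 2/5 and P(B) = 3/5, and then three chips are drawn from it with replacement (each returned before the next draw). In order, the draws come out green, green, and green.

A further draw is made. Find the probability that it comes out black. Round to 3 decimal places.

0.657

For each hypothesis, P(data | H) works out to: P(data | bowl A) = (2/8)(2/8)(2/8) = 0.015625; P(data | bowl B) = (4/11)(4/11)(4/11) = 0.048084.
The prior-weighted likelihoods are 2/5 · 0.015625 = 0.00625, 3/5 · 0.048084 = 0.02885; with total 0.0351.
Dividing through by the total gives posterior P(bowl A | data) = 0.17806, P(bowl B | data) = 0.82194.
So P(black next | data) = Σ P(black next | H) P(H | data) = (3/4)(0.17806) + (7/11)(0.82194) = 0.6566.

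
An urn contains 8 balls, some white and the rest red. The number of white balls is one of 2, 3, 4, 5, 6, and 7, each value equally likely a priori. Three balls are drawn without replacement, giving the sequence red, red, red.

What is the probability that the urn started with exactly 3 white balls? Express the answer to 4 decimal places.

0.2857

For each hypothesis, P(data | H) works out to: P(data | r = 2) = (6/8)(5/7)(4/6) = 5/14; P(data | r = 3) = (5/8)(4/7)(3/6) = 5/28; P(data | r = 4) = (4/8)(3/7)(2/6) = 1/14; P(data | r = 5) = (3/8)(2/7)(1/6) = 1/56; P(data | r = 6) = (2/8)(1/7)(0/6) = 0; P(data | r = 7) = (1/8)(0/7) = 0.
Weighting by the prior gives 1/6 · 5/14 = 5/84, 1/6 · 5/28 = 5/168, 1/6 · 1/14 = 1/84, 1/6 · 1/56 = 1/336, 1/6 · 0 = 0, 1/6 · 0 = 0; summing to 5/48.
By Bayes' rule, P(r = 3 | data) = (5/168) / (5/48) = 2/7.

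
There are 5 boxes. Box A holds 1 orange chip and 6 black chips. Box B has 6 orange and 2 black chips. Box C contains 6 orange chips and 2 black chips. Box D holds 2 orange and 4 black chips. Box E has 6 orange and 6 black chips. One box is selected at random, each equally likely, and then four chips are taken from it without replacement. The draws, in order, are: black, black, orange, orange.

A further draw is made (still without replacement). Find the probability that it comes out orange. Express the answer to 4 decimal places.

Under each hypothesis, the probability of the observed sequence is: P(data | box A) = (6/7)(5/6)(1/5)(0/4) = 0; P(data | box B) = (2/8)(1/7)(6/6)(5/5) = 0.035714; P(data | box C) = (2/8)(1/7)(6/6)(5/5) = 0.035714; P(data | box D) = (4/6)(3/5)(2/4)(1/3) = 0.066667; P(data | box E) = (6/12)(5/11)(6/10)(5/9) = 0.075758.
Multiplying each by its prior: 1/5 · 0 = 0, 1/5 · 0.035714 = 0.0071429, 1/5 · 0.035714 = 0.0071429, 1/5 · 0.066667 = 0.013333, 1/5 · 0.075758 = 0.015152; with total 0.042771.
The posterior is then P(box A | data) = 0, P(box B | data) = 0.167, P(box C | data) = 0.167, P(box D | data) = 0.31174, P(box E | data) = 0.35425.
So P(orange next | data) = Σ P(orange next | H) P(H | data) = (1)(0.167) + (1)(0.167) + (0)(0.31174) + (1/2)(0.35425) = 0.51113.

0.5111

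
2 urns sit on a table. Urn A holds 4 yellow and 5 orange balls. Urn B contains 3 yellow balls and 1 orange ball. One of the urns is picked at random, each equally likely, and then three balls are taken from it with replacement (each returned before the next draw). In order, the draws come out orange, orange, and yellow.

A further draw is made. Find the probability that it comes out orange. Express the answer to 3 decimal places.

Under each hypothesis, the probability of the observed sequence is: P(data | urn A) = (5/9)(5/9)(4/9) = 0.13717; P(data | urn B) = (1/4)(1/4)(3/4) = 0.046875.
Multiplying each by its prior: 1/2 · 0.13717 = 0.068587, 1/2 · 0.046875 = 0.023438; summing to 0.092025.
The posterior is then P(urn A | data) = 0.74531, P(urn B | data) = 0.25469.
The predictive probability is P(orange next | data) = (5/9)(0.74531) + (1/4)(0.25469) = 0.47773.

0.478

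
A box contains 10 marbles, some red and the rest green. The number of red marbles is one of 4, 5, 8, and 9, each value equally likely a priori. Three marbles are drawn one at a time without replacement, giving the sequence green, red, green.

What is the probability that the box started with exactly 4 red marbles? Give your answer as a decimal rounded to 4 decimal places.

Under each hypothesis, the probability of the observed sequence is: P(data | r = 4) = (6/10)(4/9)(5/8) = 1/6; P(data | r = 5) = (5/10)(5/9)(4/8) = 5/36; P(data | r = 8) = (2/10)(8/9)(1/8) = 1/45; P(data | r = 9) = (1/10)(9/9)(0/8) = 0.
Weighting by the prior gives 1/4 · 1/6 = 1/24, 1/4 · 5/36 = 5/144, 1/4 · 1/45 = 1/180, 1/4 · 0 = 0; these sum to 59/720.
Hence P(r = 4 | data) = (1/24) / (59/720) = 30/59.

0.5085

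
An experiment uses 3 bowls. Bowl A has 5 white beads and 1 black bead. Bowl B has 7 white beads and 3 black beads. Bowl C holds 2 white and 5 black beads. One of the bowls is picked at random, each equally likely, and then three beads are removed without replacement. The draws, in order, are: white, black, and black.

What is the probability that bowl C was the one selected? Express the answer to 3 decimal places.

0.766

The likelihood of the observed sequence under each hypothesis: P(data | bowl A) = (5/6)(1/5)(0/4) = 0; P(data | bowl B) = (7/10)(3/9)(2/8) = 0.058333; P(data | bowl C) = (2/7)(5/6)(4/5) = 0.19048.
Multiplying each by its prior: 1/3 · 0 = 0, 1/3 · 0.058333 = 0.019444, 1/3 · 0.19048 = 0.063492; summing to 0.082937.
Therefore the posterior P(bowl C | data) = (0.063492) / (0.082937) = 0.76555.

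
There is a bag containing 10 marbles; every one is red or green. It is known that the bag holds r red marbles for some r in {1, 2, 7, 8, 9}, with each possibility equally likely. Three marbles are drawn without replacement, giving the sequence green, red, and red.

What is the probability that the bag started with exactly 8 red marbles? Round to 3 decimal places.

For each hypothesis, P(data | H) works out to: P(data | r = 1) = (9/10)(1/9)(0/8) = 0; P(data | r = 2) = (8/10)(2/9)(1/8) = 0.022222; P(data | r = 7) = (3/10)(7/9)(6/8) = 0.175; P(data | r = 8) = (2/10)(8/9)(7/8) = 0.15556; P(data | r = 9) = (1/10)(9/9)(8/8) = 0.1.
Multiplying each by its prior: 1/5 · 0 = 0, 1/5 · 0.022222 = 0.0044444, 1/5 · 0.175 = 0.035, 1/5 · 0.15556 = 0.031111, 1/5 · 0.1 = 0.02; these sum to 0.090556.
So P(r = 8 | data) = (0.031111) / (0.090556) = 0.34356.

0.344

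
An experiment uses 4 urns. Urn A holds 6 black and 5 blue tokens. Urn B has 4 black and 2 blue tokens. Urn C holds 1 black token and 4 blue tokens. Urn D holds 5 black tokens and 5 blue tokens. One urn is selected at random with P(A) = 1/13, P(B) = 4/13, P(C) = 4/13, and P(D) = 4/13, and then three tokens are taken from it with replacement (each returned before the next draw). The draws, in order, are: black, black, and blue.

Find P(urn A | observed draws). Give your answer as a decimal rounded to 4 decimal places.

The likelihood of the observed sequence under each hypothesis: P(data | urn A) = (6/11)(6/11)(5/11) = 0.13524; P(data | urn B) = (4/6)(4/6)(2/6) = 0.14815; P(data | urn C) = (1/5)(1/5)(4/5) = 0.032; P(data | urn D) = (5/10)(5/10)(5/10) = 0.125.
The prior-weighted likelihoods are 1/13 · 0.13524 = 0.010403, 4/13 · 0.14815 = 0.045584, 4/13 · 0.032 = 0.0098462, 4/13 · 0.125 = 0.038462; summing to 0.10429.
So P(urn A | data) = (0.010403) / (0.10429) = 0.099745.

0.0997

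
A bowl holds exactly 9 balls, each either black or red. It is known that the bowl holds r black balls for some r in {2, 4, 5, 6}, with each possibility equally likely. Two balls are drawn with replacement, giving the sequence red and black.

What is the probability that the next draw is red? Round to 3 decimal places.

Under each hypothesis, the probability of the observed sequence is: P(data | r = 2) = (7/9)(2/9) = 14/81; P(data | r = 4) = (5/9)(4/9) = 20/81; P(data | r = 5) = (4/9)(5/9) = 20/81; P(data | r = 6) = (3/9)(6/9) = 2/9.
The prior-weighted likelihoods are 1/4 · 14/81 = 7/162, 1/4 · 20/81 = 5/81, 1/4 · 20/81 = 5/81, 1/4 · 2/9 = 1/18; with total 2/9.
The posterior is then P(r = 2 | data) = 7/36, P(r = 4 | data) = 5/18, P(r = 5 | data) = 5/18, P(r = 6 | data) = 1/4.
So P(red next | data) = Σ P(red next | H) P(H | data) = (7/9)(7/36) + (5/9)(5/18) + (4/9)(5/18) + (1/3)(1/4) = 83/162.

0.512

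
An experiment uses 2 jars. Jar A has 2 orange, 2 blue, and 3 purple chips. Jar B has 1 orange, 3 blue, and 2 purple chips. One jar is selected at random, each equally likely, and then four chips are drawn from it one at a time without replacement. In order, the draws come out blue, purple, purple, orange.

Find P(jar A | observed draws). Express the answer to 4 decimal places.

0.6316

For each hypothesis, P(data | H) works out to: P(data | jar A) = (2/7)(3/6)(2/5)(2/4) = 1/35; P(data | jar B) = (3/6)(2/5)(1/4)(1/3) = 1/60.
Weighting by the prior gives 1/2 · 1/35 = 1/70, 1/2 · 1/60 = 1/120; summing to 19/840.
Therefore the posterior P(jar A | data) = (1/70) / (19/840) = 12/19.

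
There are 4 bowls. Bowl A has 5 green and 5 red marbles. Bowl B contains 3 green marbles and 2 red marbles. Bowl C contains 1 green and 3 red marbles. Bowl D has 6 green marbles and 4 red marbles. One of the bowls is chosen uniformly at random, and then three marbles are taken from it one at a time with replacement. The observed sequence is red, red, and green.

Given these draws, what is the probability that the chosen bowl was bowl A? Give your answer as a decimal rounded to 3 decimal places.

0.273

Compute the likelihood of the observed sequence for each case: P(data | bowl A) = (5/10)(5/10)(5/10) = 0.125; P(data | bowl B) = (2/5)(2/5)(3/5) = 0.096; P(data | bowl C) = (3/4)(3/4)(1/4) = 0.14062; P(data | bowl D) = (4/10)(4/10)(6/10) = 0.096.
Multiplying each by its prior: 1/4 · 0.125 = 0.03125, 1/4 · 0.096 = 0.024, 1/4 · 0.14062 = 0.035156, 1/4 · 0.096 = 0.024; with total 0.11441.
Therefore the posterior P(bowl A | data) = (0.03125) / (0.11441) = 0.27315.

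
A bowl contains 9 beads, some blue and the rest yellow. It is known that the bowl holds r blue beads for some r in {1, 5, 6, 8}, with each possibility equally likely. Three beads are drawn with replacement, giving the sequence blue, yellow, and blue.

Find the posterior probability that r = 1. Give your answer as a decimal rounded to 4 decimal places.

0.0286

Compute the likelihood of the observed sequence for each case: P(data | r = 1) = (1/9)(8/9)(1/9) = 8/729; P(data | r = 5) = (5/9)(4/9)(5/9) = 100/729; P(data | r = 6) = (6/9)(3/9)(6/9) = 4/27; P(data | r = 8) = (8/9)(1/9)(8/9) = 64/729.
Multiplying each by its prior: 1/4 · 8/729 = 2/729, 1/4 · 100/729 = 25/729, 1/4 · 4/27 = 1/27, 1/4 · 64/729 = 16/729; with total 70/729.
By Bayes' rule, P(r = 1 | data) = (2/729) / (70/729) = 1/35.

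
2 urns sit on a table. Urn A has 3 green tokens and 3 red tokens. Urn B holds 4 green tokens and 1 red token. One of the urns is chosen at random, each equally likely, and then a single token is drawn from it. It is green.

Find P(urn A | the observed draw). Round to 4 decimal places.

0.3846

Compute the likelihood of this draw for each case: P(data | urn A) = (3/6) = 1/2; P(data | urn B) = (4/5) = 4/5.
The prior-weighted likelihoods are 1/2 · 1/2 = 1/4, 1/2 · 4/5 = 2/5; these sum to 13/20.
So P(urn A | data) = (1/4) / (13/20) = 5/13.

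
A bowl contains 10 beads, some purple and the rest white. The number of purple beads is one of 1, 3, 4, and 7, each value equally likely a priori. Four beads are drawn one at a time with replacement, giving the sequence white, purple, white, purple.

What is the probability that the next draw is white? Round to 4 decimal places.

0.5585

Compute the likelihood of the observed sequence for each case: P(data | r = 1) = (9/10)(1/10)(9/10)(1/10) = 0.0081; P(data | r = 3) = (7/10)(3/10)(7/10)(3/10) = 0.0441; P(data | r = 4) = (6/10)(4/10)(6/10)(4/10) = 0.0576; P(data | r = 7) = (3/10)(7/10)(3/10)(7/10) = 0.0441.
Multiplying each by its prior: 1/4 · 0.0081 = 0.002025, 1/4 · 0.0441 = 0.011025, 1/4 · 0.0576 = 0.0144, 1/4 · 0.0441 = 0.011025; with total 0.038475.
Dividing through by the total gives posterior P(r = 1 | data) = 0.052632, P(r = 3 | data) = 0.28655, P(r = 4 | data) = 0.37427, P(r = 7 | data) = 0.28655.
Averaging over the posterior, P(white next | data) = (9/10)(0.052632) + (7/10)(0.28655) + (3/5)(0.37427) + (3/10)(0.28655) = 0.55848.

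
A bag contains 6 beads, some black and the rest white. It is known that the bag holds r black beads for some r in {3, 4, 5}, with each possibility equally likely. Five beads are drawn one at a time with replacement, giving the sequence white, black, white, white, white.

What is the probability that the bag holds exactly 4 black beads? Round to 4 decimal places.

0.2051

Compute the likelihood of the observed sequence for each case: P(data | r = 3) = (3/6)(3/6)(3/6)(3/6)(3/6) = 0.03125; P(data | r = 4) = (2/6)(4/6)(2/6)(2/6)(2/6) = 0.0082305; P(data | r = 5) = (1/6)(5/6)(1/6)(1/6)(1/6) = 0.000643.
The prior-weighted likelihoods are 1/3 · 0.03125 = 0.010417, 1/3 · 0.0082305 = 0.0027435, 1/3 · 0.000643 = 0.00021433; with total 0.013374.
By Bayes' rule, P(r = 4 | data) = (0.0027435) / (0.013374) = 0.20513.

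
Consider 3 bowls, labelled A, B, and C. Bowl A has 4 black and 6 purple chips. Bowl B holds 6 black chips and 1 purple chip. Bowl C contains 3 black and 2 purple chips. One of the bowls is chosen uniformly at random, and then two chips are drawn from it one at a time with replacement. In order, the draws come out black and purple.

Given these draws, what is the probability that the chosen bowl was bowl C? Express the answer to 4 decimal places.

0.3984

Under each hypothesis, the probability of the observed sequence is: P(data | bowl A) = (4/10)(6/10) = 0.24; P(data | bowl B) = (6/7)(1/7) = 0.12245; P(data | bowl C) = (3/5)(2/5) = 0.24.
Weighting by the prior gives 1/3 · 0.24 = 0.08, 1/3 · 0.12245 = 0.040816, 1/3 · 0.24 = 0.08; summing to 0.20082.
By Bayes' rule, P(bowl C | data) = (0.08) / (0.20082) = 0.39837.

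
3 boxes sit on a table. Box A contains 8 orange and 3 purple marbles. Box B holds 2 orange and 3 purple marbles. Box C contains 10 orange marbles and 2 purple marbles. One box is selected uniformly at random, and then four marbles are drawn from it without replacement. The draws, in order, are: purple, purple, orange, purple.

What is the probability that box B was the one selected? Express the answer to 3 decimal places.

Compute the likelihood of the observed sequence for each case: P(data | box A) = (3/11)(2/10)(8/9)(1/8) = 1/165; P(data | box B) = (3/5)(2/4)(2/3)(1/2) = 1/10; P(data | box C) = (2/12)(1/11)(10/10)(0/9) = 0.
Weighting by the prior gives 1/3 · 1/165 = 1/495, 1/3 · 1/10 = 1/30, 1/3 · 0 = 0; summing to 7/198.
Hence P(box B | data) = (1/30) / (7/198) = 33/35.

0.943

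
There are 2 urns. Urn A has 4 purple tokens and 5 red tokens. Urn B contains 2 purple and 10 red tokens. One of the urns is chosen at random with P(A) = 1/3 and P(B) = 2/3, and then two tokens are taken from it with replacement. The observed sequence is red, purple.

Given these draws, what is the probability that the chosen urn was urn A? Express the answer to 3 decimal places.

For each hypothesis, P(data | H) works out to: P(data | urn A) = (5/9)(4/9) = 20/81; P(data | urn B) = (10/12)(2/12) = 5/36.
Weighting by the prior gives 1/3 · 20/81 = 20/243, 2/3 · 5/36 = 5/54; with total 85/486.
Hence P(urn A | data) = (20/243) / (85/486) = 8/17.

0.471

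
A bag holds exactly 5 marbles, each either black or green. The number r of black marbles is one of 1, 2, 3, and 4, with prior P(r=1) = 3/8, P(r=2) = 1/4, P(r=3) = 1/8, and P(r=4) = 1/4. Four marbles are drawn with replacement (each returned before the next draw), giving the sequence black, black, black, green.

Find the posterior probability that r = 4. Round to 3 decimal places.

0.529

For each hypothesis, P(data | H) works out to: P(data | r = 1) = (1/5)(1/5)(1/5)(4/5) = 0.0064; P(data | r = 2) = (2/5)(2/5)(2/5)(3/5) = 0.0384; P(data | r = 3) = (3/5)(3/5)(3/5)(2/5) = 0.0864; P(data | r = 4) = (4/5)(4/5)(4/5)(1/5) = 0.1024.
Weighting by the prior gives 3/8 · 0.0064 = 0.0024, 1/4 · 0.0384 = 0.0096, 1/8 · 0.0864 = 0.0108, 1/4 · 0.1024 = 0.0256; these sum to 0.0484.
By Bayes' rule, P(r = 4 | data) = (0.0256) / (0.0484) = 0.52893.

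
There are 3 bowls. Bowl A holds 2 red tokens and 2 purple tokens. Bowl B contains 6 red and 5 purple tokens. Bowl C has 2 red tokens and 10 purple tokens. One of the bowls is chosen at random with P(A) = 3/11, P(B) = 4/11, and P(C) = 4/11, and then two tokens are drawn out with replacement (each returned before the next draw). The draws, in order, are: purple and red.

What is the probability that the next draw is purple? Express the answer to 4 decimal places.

0.5610

For each hypothesis, P(data | H) works out to: P(data | bowl A) = (2/4)(2/4) = 0.25; P(data | bowl B) = (5/11)(6/11) = 0.24793; P(data | bowl C) = (10/12)(2/12) = 0.13889.
Multiplying each by its prior: 3/11 · 0.25 = 0.068182, 4/11 · 0.24793 = 0.090158, 4/11 · 0.13889 = 0.050505; with total 0.20884.
Dividing through by the total gives posterior P(bowl A | data) = 0.32647, P(bowl B | data) = 0.4317, P(bowl C | data) = 0.24183.
Averaging over the posterior, P(purple next | data) = (1/2)(0.32647) + (5/11)(0.4317) + (5/6)(0.24183) = 0.56099.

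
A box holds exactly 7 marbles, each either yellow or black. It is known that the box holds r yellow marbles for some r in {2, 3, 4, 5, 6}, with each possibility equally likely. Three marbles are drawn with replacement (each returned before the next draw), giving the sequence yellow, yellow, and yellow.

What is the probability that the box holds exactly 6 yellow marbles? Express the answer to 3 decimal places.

0.491

The likelihood of the observed sequence under each hypothesis: P(data | r = 2) = (2/7)(2/7)(2/7) = 0.023324; P(data | r = 3) = (3/7)(3/7)(3/7) = 0.078717; P(data | r = 4) = (4/7)(4/7)(4/7) = 0.18659; P(data | r = 5) = (5/7)(5/7)(5/7) = 0.36443; P(data | r = 6) = (6/7)(6/7)(6/7) = 0.62974.
Multiplying each by its prior: 1/5 · 0.023324 = 0.0046647, 1/5 · 0.078717 = 0.015743, 1/5 · 0.18659 = 0.037318, 1/5 · 0.36443 = 0.072886, 1/5 · 0.62974 = 0.12595; summing to 0.25656.
Therefore the posterior P(r = 6 | data) = (0.12595) / (0.25656) = 0.49091.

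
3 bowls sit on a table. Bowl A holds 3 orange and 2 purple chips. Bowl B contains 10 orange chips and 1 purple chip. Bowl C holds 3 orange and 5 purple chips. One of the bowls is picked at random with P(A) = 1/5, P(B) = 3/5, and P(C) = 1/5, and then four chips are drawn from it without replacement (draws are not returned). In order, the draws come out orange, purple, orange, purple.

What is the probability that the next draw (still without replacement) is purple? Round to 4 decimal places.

For each hypothesis, P(data | H) works out to: P(data | bowl A) = (3/5)(2/4)(2/3)(1/2) = 1/10; P(data | bowl B) = (10/11)(1/10)(9/9)(0/8) = 0; P(data | bowl C) = (3/8)(5/7)(2/6)(4/5) = 1/14.
Weighting by the prior gives 1/5 · 1/10 = 1/50, 3/5 · 0 = 0, 1/5 · 1/14 = 1/70; with total 6/175.
The posterior is then P(bowl A | data) = 7/12, P(bowl B | data) = 0, P(bowl C | data) = 5/12.
So P(purple next | data) = Σ P(purple next | H) P(H | data) = (0)(7/12) + (3/4)(5/12) = 5/16.

0.3125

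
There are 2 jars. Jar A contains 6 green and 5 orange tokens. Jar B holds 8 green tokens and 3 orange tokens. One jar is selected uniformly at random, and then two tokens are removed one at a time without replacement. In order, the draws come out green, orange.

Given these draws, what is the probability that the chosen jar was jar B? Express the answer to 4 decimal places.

0.4444

The likelihood of the observed sequence under each hypothesis: P(data | jar A) = (6/11)(5/10) = 3/11; P(data | jar B) = (8/11)(3/10) = 12/55.
Multiplying each by its prior: 1/2 · 3/11 = 3/22, 1/2 · 12/55 = 6/55; with total 27/110.
Hence P(jar B | data) = (6/55) / (27/110) = 4/9.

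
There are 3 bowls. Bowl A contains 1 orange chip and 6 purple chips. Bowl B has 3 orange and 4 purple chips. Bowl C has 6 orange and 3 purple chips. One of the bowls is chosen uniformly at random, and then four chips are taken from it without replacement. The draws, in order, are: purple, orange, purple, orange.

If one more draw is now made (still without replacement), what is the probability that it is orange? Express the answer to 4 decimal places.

Under each hypothesis, the probability of the observed sequence is: P(data | bowl A) = (6/7)(1/6)(5/5)(0/4) = 0; P(data | bowl B) = (4/7)(3/6)(3/5)(2/4) = 0.085714; P(data | bowl C) = (3/9)(6/8)(2/7)(5/6) = 0.059524.
The prior-weighted likelihoods are 1/3 · 0 = 0, 1/3 · 0.085714 = 0.028571, 1/3 · 0.059524 = 0.019841; these sum to 0.048413.
Normalising, the posterior is P(bowl A | data) = 0, P(bowl B | data) = 0.59016, P(bowl C | data) = 0.40984.
The predictive probability is P(orange next | data) = (1/3)(0.59016) + (4/5)(0.40984) = 0.52459.

0.5246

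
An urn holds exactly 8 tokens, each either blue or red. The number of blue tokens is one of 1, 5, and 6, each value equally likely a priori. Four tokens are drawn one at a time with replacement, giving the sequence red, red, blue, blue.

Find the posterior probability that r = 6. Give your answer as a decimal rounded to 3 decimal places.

The likelihood of the observed sequence under each hypothesis: P(data | r = 1) = (7/8)(7/8)(1/8)(1/8) = 0.011963; P(data | r = 5) = (3/8)(3/8)(5/8)(5/8) = 0.054932; P(data | r = 6) = (2/8)(2/8)(6/8)(6/8) = 0.035156.
Multiplying each by its prior: 1/3 · 0.011963 = 0.0039876, 1/3 · 0.054932 = 0.018311, 1/3 · 0.035156 = 0.011719; with total 0.034017.
So P(r = 6 | data) = (0.011719) / (0.034017) = 0.3445.

0.344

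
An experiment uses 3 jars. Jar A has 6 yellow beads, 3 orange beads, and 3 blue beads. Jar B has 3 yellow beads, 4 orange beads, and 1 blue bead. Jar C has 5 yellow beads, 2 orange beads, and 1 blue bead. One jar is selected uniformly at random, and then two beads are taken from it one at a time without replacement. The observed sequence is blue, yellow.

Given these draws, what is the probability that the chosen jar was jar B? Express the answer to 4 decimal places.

0.1919

Compute the likelihood of the observed sequence for each case: P(data | jar A) = (3/12)(6/11) = 3/22; P(data | jar B) = (1/8)(3/7) = 3/56; P(data | jar C) = (1/8)(5/7) = 5/56.
Weighting by the prior gives 1/3 · 3/22 = 1/22, 1/3 · 3/56 = 1/56, 1/3 · 5/56 = 5/168; summing to 43/462.
By Bayes' rule, P(jar B | data) = (1/56) / (43/462) = 33/172.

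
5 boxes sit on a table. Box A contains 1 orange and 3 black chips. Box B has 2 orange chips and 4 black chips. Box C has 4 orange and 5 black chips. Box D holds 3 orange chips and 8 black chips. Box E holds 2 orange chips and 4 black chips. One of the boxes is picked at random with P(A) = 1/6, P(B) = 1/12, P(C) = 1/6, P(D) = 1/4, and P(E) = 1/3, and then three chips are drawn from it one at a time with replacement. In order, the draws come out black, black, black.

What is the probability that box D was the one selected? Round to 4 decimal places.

0.3019

Under each hypothesis, the probability of the observed sequence is: P(data | box A) = (3/4)(3/4)(3/4) = 0.42188; P(data | box B) = (4/6)(4/6)(4/6) = 0.2963; P(data | box C) = (5/9)(5/9)(5/9) = 0.17147; P(data | box D) = (8/11)(8/11)(8/11) = 0.38467; P(data | box E) = (4/6)(4/6)(4/6) = 0.2963.
The prior-weighted likelihoods are 1/6 · 0.42188 = 0.070312, 1/12 · 0.2963 = 0.024691, 1/6 · 0.17147 = 0.028578, 1/4 · 0.38467 = 0.096168, 1/3 · 0.2963 = 0.098765; these sum to 0.31852.
So P(box D | data) = (0.096168) / (0.31852) = 0.30193.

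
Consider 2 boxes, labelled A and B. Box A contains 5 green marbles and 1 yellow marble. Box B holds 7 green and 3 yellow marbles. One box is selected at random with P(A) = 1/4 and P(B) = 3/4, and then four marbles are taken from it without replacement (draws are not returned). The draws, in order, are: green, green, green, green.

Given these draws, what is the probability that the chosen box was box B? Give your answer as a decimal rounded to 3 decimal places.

The likelihood of the observed sequence under each hypothesis: P(data | box A) = (5/6)(4/5)(3/4)(2/3) = 1/3; P(data | box B) = (7/10)(6/9)(5/8)(4/7) = 1/6.
Multiplying each by its prior: 1/4 · 1/3 = 1/12, 3/4 · 1/6 = 1/8; summing to 5/24.
By Bayes' rule, P(box B | data) = (1/8) / (5/24) = 3/5.

0.600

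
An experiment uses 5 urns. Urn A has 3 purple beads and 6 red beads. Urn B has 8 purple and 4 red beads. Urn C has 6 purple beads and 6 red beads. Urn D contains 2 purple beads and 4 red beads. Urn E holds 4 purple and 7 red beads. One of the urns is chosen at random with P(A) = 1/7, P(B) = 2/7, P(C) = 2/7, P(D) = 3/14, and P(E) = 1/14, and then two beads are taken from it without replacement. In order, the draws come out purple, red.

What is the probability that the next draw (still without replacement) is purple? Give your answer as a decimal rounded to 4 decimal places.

0.4570

Under each hypothesis, the probability of the observed sequence is: P(data | urn A) = (3/9)(6/8) = 0.25; P(data | urn B) = (8/12)(4/11) = 0.24242; P(data | urn C) = (6/12)(6/11) = 0.27273; P(data | urn D) = (2/6)(4/5) = 0.26667; P(data | urn E) = (4/11)(7/10) = 0.25455.
The prior-weighted likelihoods are 1/7 · 0.25 = 0.035714, 2/7 · 0.24242 = 0.069264, 2/7 · 0.27273 = 0.077922, 3/14 · 0.26667 = 0.057143, 1/14 · 0.25455 = 0.018182; with total 0.25823.
The posterior is then P(urn A | data) = 0.13831, P(urn B | data) = 0.26823, P(urn C | data) = 0.30176, P(urn D | data) = 0.22129, P(urn E | data) = 0.070411.
Averaging over the posterior, P(purple next | data) = (2/7)(0.13831) + (7/10)(0.26823) + (1/2)(0.30176) + (1/4)(0.22129) + (1/3)(0.070411) = 0.45695.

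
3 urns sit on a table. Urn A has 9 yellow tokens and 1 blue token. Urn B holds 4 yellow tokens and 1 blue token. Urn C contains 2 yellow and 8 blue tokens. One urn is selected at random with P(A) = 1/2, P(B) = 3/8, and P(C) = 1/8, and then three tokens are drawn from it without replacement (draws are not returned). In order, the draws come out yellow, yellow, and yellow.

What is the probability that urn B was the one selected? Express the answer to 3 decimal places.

0.300

For each hypothesis, P(data | H) works out to: P(data | urn A) = (9/10)(8/9)(7/8) = 7/10; P(data | urn B) = (4/5)(3/4)(2/3) = 2/5; P(data | urn C) = (2/10)(1/9)(0/8) = 0.
Multiplying each by its prior: 1/2 · 7/10 = 7/20, 3/8 · 2/5 = 3/20, 1/8 · 0 = 0; with total 1/2.
By Bayes' rule, P(urn B | data) = (3/20) / (1/2) = 3/10.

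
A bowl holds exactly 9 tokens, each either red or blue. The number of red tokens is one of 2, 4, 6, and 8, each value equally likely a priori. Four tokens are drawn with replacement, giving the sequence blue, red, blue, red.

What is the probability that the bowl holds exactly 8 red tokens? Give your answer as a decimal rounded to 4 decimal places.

0.0650

Under each hypothesis, the probability of the observed sequence is: P(data | r = 2) = (7/9)(2/9)(7/9)(2/9) = 0.029873; P(data | r = 4) = (5/9)(4/9)(5/9)(4/9) = 0.060966; P(data | r = 6) = (3/9)(6/9)(3/9)(6/9) = 0.049383; P(data | r = 8) = (1/9)(8/9)(1/9)(8/9) = 0.0097546.
Multiplying each by its prior: 1/4 · 0.029873 = 0.0074684, 1/4 · 0.060966 = 0.015242, 1/4 · 0.049383 = 0.012346, 1/4 · 0.0097546 = 0.0024387; summing to 0.037494.
By Bayes' rule, P(r = 8 | data) = (0.0024387) / (0.037494) = 0.065041.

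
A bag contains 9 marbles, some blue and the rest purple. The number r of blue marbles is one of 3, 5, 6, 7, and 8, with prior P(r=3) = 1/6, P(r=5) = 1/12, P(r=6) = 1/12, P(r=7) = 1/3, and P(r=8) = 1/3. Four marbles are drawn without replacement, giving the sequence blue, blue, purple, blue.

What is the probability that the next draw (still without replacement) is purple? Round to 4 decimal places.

0.1883

Compute the likelihood of the observed sequence for each case: P(data | r = 3) = (3/9)(2/8)(6/7)(1/6) = 1/84; P(data | r = 5) = (5/9)(4/8)(4/7)(3/6) = 5/63; P(data | r = 6) = (6/9)(5/8)(3/7)(4/6) = 5/42; P(data | r = 7) = (7/9)(6/8)(2/7)(5/6) = 5/36; P(data | r = 8) = (8/9)(7/8)(1/7)(6/6) = 1/9.
Weighting by the prior gives 1/6 · 1/84 = 1/504, 1/12 · 5/63 = 5/756, 1/12 · 5/42 = 5/504, 1/3 · 5/36 = 5/108, 1/3 · 1/9 = 1/27; with total 11/108.
Dividing through by the total gives posterior P(r = 3 | data) = 3/154, P(r = 5 | data) = 5/77, P(r = 6 | data) = 15/154, P(r = 7 | data) = 5/11, P(r = 8 | data) = 4/11.
Averaging over the posterior, P(purple next | data) = (1)(3/154) + (3/5)(5/77) + (2/5)(15/154) + (1/5)(5/11) + (0)(4/11) = 29/154.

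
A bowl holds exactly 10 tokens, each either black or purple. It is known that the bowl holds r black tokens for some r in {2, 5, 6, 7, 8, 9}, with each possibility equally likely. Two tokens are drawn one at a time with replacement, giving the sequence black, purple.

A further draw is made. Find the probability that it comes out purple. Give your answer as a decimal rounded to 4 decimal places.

0.4081

Compute the likelihood of the observed sequence for each case: P(data | r = 2) = (2/10)(8/10) = 4/25; P(data | r = 5) = (5/10)(5/10) = 1/4; P(data | r = 6) = (6/10)(4/10) = 6/25; P(data | r = 7) = (7/10)(3/10) = 21/100; P(data | r = 8) = (8/10)(2/10) = 4/25; P(data | r = 9) = (9/10)(1/10) = 9/100.
Multiplying each by its prior: 1/6 · 4/25 = 2/75, 1/6 · 1/4 = 1/24, 1/6 · 6/25 = 1/25, 1/6 · 21/100 = 7/200, 1/6 · 4/25 = 2/75, 1/6 · 9/100 = 3/200; with total 37/200.
The posterior is then P(r = 2 | data) = 16/111, P(r = 5 | data) = 25/111, P(r = 6 | data) = 8/37, P(r = 7 | data) = 7/37, P(r = 8 | data) = 16/111, P(r = 9 | data) = 3/37.
So P(purple next | data) = Σ P(purple next | H) P(H | data) = (4/5)(16/111) + (1/2)(25/111) + (2/5)(8/37) + (3/10)(7/37) + (1/5)(16/111) + (1/10)(3/37) = 151/370.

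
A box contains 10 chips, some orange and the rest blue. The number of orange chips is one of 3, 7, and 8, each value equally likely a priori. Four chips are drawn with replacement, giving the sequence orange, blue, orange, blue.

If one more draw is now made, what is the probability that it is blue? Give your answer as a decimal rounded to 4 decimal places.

Compute the likelihood of the observed sequence for each case: P(data | r = 3) = (3/10)(7/10)(3/10)(7/10) = 0.0441; P(data | r = 7) = (7/10)(3/10)(7/10)(3/10) = 0.0441; P(data | r = 8) = (8/10)(2/10)(8/10)(2/10) = 0.0256.
Multiplying each by its prior: 1/3 · 0.0441 = 0.0147, 1/3 · 0.0441 = 0.0147, 1/3 · 0.0256 = 0.0085333; with total 0.037933.
Normalising, the posterior is P(r = 3 | data) = 0.38752, P(r = 7 | data) = 0.38752, P(r = 8 | data) = 0.22496.
The predictive probability is P(blue next | data) = (7/10)(0.38752) + (3/10)(0.38752) + (1/5)(0.22496) = 0.43251.

0.4325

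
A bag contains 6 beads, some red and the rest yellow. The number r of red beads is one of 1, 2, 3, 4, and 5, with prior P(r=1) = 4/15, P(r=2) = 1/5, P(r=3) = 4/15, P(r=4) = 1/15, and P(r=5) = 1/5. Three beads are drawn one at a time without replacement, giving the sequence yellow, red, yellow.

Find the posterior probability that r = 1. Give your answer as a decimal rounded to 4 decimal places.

0.3448

Compute the likelihood of the observed sequence for each case: P(data | r = 1) = (5/6)(1/5)(4/4) = 1/6; P(data | r = 2) = (4/6)(2/5)(3/4) = 1/5; P(data | r = 3) = (3/6)(3/5)(2/4) = 3/20; P(data | r = 4) = (2/6)(4/5)(1/4) = 1/15; P(data | r = 5) = (1/6)(5/5)(0/4) = 0.
Multiplying each by its prior: 4/15 · 1/6 = 2/45, 1/5 · 1/5 = 1/25, 4/15 · 3/20 = 1/25, 1/15 · 1/15 = 1/225, 1/5 · 0 = 0; summing to 29/225.
Therefore the posterior P(r = 1 | data) = (2/45) / (29/225) = 10/29.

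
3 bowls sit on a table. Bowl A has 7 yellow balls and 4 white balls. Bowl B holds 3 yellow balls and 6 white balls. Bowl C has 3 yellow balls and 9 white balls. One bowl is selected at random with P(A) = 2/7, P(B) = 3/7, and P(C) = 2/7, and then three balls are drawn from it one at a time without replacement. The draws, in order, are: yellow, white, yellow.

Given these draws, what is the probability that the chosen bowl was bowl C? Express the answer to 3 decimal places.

Compute the likelihood of the observed sequence for each case: P(data | bowl A) = (7/11)(4/10)(6/9) = 0.1697; P(data | bowl B) = (3/9)(6/8)(2/7) = 0.071429; P(data | bowl C) = (3/12)(9/11)(2/10) = 0.040909.
The prior-weighted likelihoods are 2/7 · 0.1697 = 0.048485, 3/7 · 0.071429 = 0.030612, 2/7 · 0.040909 = 0.011688; with total 0.090785.
By Bayes' rule, P(bowl C | data) = (0.011688) / (0.090785) = 0.12875.

0.129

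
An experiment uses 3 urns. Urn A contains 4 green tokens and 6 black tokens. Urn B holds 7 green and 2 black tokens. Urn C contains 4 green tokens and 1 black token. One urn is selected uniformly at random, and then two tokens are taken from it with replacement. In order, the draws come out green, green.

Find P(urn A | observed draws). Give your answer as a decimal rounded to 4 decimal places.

0.1139

For each hypothesis, P(data | H) works out to: P(data | urn A) = (4/10)(4/10) = 0.16; P(data | urn B) = (7/9)(7/9) = 0.60494; P(data | urn C) = (4/5)(4/5) = 0.64.
Weighting by the prior gives 1/3 · 0.16 = 0.053333, 1/3 · 0.60494 = 0.20165, 1/3 · 0.64 = 0.21333; these sum to 0.46831.
Therefore the posterior P(urn A | data) = (0.053333) / (0.46831) = 0.11388.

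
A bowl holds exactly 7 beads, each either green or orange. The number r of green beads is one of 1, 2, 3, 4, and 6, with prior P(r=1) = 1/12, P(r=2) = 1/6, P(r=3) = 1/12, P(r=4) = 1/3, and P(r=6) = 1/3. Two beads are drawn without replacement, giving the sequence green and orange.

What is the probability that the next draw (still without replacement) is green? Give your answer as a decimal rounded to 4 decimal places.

Under each hypothesis, the probability of the observed sequence is: P(data | r = 1) = (1/7)(6/6) = 1/7; P(data | r = 2) = (2/7)(5/6) = 5/21; P(data | r = 3) = (3/7)(4/6) = 2/7; P(data | r = 4) = (4/7)(3/6) = 2/7; P(data | r = 6) = (6/7)(1/6) = 1/7.
Multiplying each by its prior: 1/12 · 1/7 = 1/84, 1/6 · 5/21 = 5/126, 1/12 · 2/7 = 1/42, 1/3 · 2/7 = 2/21, 1/3 · 1/7 = 1/21; with total 55/252.
The posterior is then P(r = 1 | data) = 3/55, P(r = 2 | data) = 2/11, P(r = 3 | data) = 6/55, P(r = 4 | data) = 24/55, P(r = 6 | data) = 12/55.
The predictive probability is P(green next | data) = (0)(3/55) + (1/5)(2/11) + (2/5)(6/55) + (3/5)(24/55) + (1)(12/55) = 14/25.

0.5600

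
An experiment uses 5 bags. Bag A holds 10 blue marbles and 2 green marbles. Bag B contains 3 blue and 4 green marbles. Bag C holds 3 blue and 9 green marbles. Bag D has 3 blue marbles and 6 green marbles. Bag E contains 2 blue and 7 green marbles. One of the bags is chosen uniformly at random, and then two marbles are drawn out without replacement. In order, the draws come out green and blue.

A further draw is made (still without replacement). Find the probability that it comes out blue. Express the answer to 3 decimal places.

Compute the likelihood of the observed sequence for each case: P(data | bag A) = (2/12)(10/11) = 0.15152; P(data | bag B) = (4/7)(3/6) = 0.28571; P(data | bag C) = (9/12)(3/11) = 0.20455; P(data | bag D) = (6/9)(3/8) = 0.25; P(data | bag E) = (7/9)(2/8) = 0.19444.
Weighting by the prior gives 1/5 · 0.15152 = 0.030303, 1/5 · 0.28571 = 0.057143, 1/5 · 0.20455 = 0.040909, 1/5 · 0.25 = 0.05, 1/5 · 0.19444 = 0.038889; with total 0.21724.
Normalising, the posterior is P(bag A | data) = 0.13949, P(bag B | data) = 0.26304, P(bag C | data) = 0.18831, P(bag D | data) = 0.23016, P(bag E | data) = 0.17901.
The predictive probability is P(blue next | data) = (9/10)(0.13949) + (2/5)(0.26304) + (1/5)(0.18831) + (2/7)(0.23016) + (1/7)(0.17901) = 0.35975.

0.360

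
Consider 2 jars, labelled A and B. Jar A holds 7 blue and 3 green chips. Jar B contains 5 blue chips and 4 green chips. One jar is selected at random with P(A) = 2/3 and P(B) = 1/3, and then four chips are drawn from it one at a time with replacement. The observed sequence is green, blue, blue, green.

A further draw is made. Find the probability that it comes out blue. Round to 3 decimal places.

0.641

The likelihood of the observed sequence under each hypothesis: P(data | jar A) = (3/10)(7/10)(7/10)(3/10) = 0.0441; P(data | jar B) = (4/9)(5/9)(5/9)(4/9) = 0.060966.
Multiplying each by its prior: 2/3 · 0.0441 = 0.0294, 1/3 · 0.060966 = 0.020322; summing to 0.049722.
Dividing through by the total gives posterior P(jar A | data) = 0.59129, P(jar B | data) = 0.40871.
Averaging over the posterior, P(blue next | data) = (7/10)(0.59129) + (5/9)(0.40871) = 0.64096.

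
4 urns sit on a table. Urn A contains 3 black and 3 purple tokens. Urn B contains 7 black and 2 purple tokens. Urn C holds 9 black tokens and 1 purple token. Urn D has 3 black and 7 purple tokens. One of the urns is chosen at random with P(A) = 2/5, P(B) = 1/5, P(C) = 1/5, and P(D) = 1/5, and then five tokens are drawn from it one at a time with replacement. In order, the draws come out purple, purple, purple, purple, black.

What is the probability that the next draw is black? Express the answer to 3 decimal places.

For each hypothesis, P(data | H) works out to: P(data | urn A) = (3/6)(3/6)(3/6)(3/6)(3/6) = 0.03125; P(data | urn B) = (2/9)(2/9)(2/9)(2/9)(7/9) = 0.0018967; P(data | urn C) = (1/10)(1/10)(1/10)(1/10)(9/10) = 9e-05; P(data | urn D) = (7/10)(7/10)(7/10)(7/10)(3/10) = 0.07203.
The prior-weighted likelihoods are 2/5 · 0.03125 = 0.0125, 1/5 · 0.0018967 = 0.00037935, 1/5 · 9e-05 = 1.8e-05, 1/5 · 0.07203 = 0.014406; summing to 0.027303.
The posterior is then P(urn A | data) = 0.45782, P(urn B | data) = 0.013894, P(urn C | data) = 0.00065926, P(urn D | data) = 0.52763.
So P(black next | data) = Σ P(black next | H) P(H | data) = (1/2)(0.45782) + (7/9)(0.013894) + (9/10)(0.00065926) + (3/10)(0.52763) = 0.3986.

0.399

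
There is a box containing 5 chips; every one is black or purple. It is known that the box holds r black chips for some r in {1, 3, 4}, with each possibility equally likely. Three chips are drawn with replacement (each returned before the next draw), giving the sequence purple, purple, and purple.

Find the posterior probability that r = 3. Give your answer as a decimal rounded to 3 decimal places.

0.110

Under each hypothesis, the probability of the observed sequence is: P(data | r = 1) = (4/5)(4/5)(4/5) = 64/125; P(data | r = 3) = (2/5)(2/5)(2/5) = 8/125; P(data | r = 4) = (1/5)(1/5)(1/5) = 1/125.
The prior-weighted likelihoods are 1/3 · 64/125 = 64/375, 1/3 · 8/125 = 8/375, 1/3 · 1/125 = 1/375; summing to 73/375.
So P(r = 3 | data) = (8/375) / (73/375) = 8/73.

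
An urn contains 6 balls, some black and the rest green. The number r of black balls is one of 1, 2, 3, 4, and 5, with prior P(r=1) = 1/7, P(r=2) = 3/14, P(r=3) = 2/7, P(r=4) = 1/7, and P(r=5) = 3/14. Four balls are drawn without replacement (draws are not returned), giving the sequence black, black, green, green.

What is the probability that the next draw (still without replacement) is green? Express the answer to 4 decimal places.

Compute the likelihood of the observed sequence for each case: P(data | r = 1) = (1/6)(0/5) = 0; P(data | r = 2) = (2/6)(1/5)(4/4)(3/3) = 1/15; P(data | r = 3) = (3/6)(2/5)(3/4)(2/3) = 1/10; P(data | r = 4) = (4/6)(3/5)(2/4)(1/3) = 1/15; P(data | r = 5) = (5/6)(4/5)(1/4)(0/3) = 0.
The prior-weighted likelihoods are 1/7 · 0 = 0, 3/14 · 1/15 = 1/70, 2/7 · 1/10 = 1/35, 1/7 · 1/15 = 1/105, 3/14 · 0 = 0; these sum to 11/210.
Dividing through by the total gives posterior P(r = 1 | data) = 0, P(r = 2 | data) = 3/11, P(r = 3 | data) = 6/11, P(r = 4 | data) = 2/11, P(r = 5 | data) = 0.
The predictive probability is P(green next | data) = (1)(3/11) + (1/2)(6/11) + (0)(2/11) = 6/11.

0.5455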